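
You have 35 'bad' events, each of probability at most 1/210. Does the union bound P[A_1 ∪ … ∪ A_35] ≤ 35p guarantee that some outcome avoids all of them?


Union bound: P[∪_{i=1}^{35} A_i] ≤ Σ_i P[A_i] ≤ 35·p = 35·(1/210) = 1/6.
Numerically: 1/6 ≈ 0.16667.
Is 1/6 < 1? YES.
Since P[∪ A_i] ≤ 1/6 < 1, the complement has P[∩ A_i^c] ≥ 1 − 1/6 = 5/6 > 0, so some outcome avoids every A_i.

35·p = 1/6 ≈ 0.16667; existence CERTIFIED by the union bound.


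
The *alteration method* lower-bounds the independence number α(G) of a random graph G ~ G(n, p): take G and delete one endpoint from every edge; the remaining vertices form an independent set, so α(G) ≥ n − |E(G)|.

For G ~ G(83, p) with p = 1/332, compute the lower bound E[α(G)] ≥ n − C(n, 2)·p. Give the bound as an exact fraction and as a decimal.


E[|E(G)|] = C(83, 2)·p = 3403 · (1/332) = 41/4.
E[α(G)] ≥ n − E[|E(G)|] = 83 − 41/4 = 291/4.
Numerically: ≈ 72.750.
(This is only a lower bound; the true E[α(G)] may be larger.)

E[α(G)] ≥ 291/4 ≈ 72.750.


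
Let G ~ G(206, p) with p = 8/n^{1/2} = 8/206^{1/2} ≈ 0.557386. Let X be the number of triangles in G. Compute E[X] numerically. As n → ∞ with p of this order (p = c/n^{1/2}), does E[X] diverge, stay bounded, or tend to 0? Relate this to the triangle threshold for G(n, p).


Number of potential triangles: C(206, 3) = 1435820.
Each occurs with probability p³ ≈ (0.557386)³ ≈ 1.73168594e-01.
By linearity: E[X] = C(206, 3)·p³ ≈ 1435820 · 1.73168594e-01 ≈ 248638.930412.
Since α = 1/2 < 1, p = c/n^{1/2} ≫ 1/n is above the triangle threshold p ~ 1/n. Asymptotically E[X] ~ (c³/6)·n^{3(1−α)} = (8³/6)·n^{1.5} → ∞; triangles are abundant w.h.p.

E[X] ≈ 248638.930412; in regime p = Θ(1/n^{1/2}) E[X] diverges (above the triangle threshold p ~ 1/n).


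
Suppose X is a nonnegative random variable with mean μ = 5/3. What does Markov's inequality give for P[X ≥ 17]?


μ = E[X] = 5/3, a = 17.
Markov: P[X ≥ 17] ≤ μ/a = (5/3)/17 = 5/51.
Numerically: ≈ 0.09804.
(Since a = 17 > μ = 1.66667, the bound 5/51 is < 1 and informative.)

P[X ≥ 17] ≤ 5/51 ≈ 0.09804.


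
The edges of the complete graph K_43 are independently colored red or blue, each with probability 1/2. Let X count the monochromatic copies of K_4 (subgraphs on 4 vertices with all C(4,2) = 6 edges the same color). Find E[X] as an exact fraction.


Let X = Σ_S X_S over the C(43, 4) = 123410 subsets S of size 4, where X_S = 1 if the K_4 on S is monochromatic.
For a fixed S, the K_4 on S has C(4, 2) = 6 edges. P[all 6 edges red] = (1/2)^6, and likewise for blue, so P[monochromatic] = 2·(1/2)^6 = 2^{1 − 6} = 1/32.
By linearity: E[X] = C(43, 4) · 2^{1 − 6} = 123410 · 1/32 = 61705/16.
Numerically: E[X] ≈ 3856.562.

E[X] = C(43,4)·2^(1−C(4,2)) = 61705/16 ≈ 3856.562.


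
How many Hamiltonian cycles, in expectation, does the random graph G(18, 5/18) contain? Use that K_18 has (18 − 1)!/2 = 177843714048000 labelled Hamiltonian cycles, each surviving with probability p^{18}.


K_18 has (18 − 1)!/2 = 177843714048000 labelled Hamiltonian cycles.
For each such Hamiltonian cycle H, let X_H = 1 if all 18 edges of H are present in G. Then P[X_H = 1] = p^{18} = (5/18)^{18} = 3814697265625/39346408075296537575424.
Summing the indicators: E[X] = Σ_H E[X_H] = 177843714048000 · p^{18} = 177843714048000 · 3814697265625/39346408075296537575424 = 56800365447998046875/3294258113514384.
Numerically: E[X] ≈ 1.72e+04.

E[X] = 177843714048000 · (5/18)^{18} = 56800365447998046875/3294258113514384 ≈ 1.72e+04.


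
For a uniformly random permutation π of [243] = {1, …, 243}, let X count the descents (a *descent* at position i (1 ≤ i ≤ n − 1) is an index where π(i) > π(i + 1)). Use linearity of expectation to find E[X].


Write X = Σ X_I over i = 1, …, 242, with X_I the indicator of one descent.
There are 242 indicators.
For each fixed i, the pair (π(i), π(i+1)) is a uniformly random ordered pair of distinct values from {1, …, 243}; by symmetry P[π(i) > π(i+1)] = 1/2.
By linearity: E[X] = 242 · (1/2) = (243 − 1) · (1/2) = 121 ≈ 121.000000.

E[X] = 121 = 121.000000.


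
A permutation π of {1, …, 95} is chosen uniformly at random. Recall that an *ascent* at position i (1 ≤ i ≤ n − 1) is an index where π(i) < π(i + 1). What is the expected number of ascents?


Write X = Σ X_I over i = 1, …, 94, with X_I the indicator of one ascent.
There are 94 indicators.
For each fixed i, the pair (π(i), π(i+1)) is a uniformly random ordered pair of distinct values from {1, …, 95}; by symmetry P[π(i) < π(i+1)] = 1/2.
By linearity: E[X] = 94 · (1/2) = (95 − 1) · (1/2) = 47 ≈ 47.00000.

E[X] = 47 = 47.00000.


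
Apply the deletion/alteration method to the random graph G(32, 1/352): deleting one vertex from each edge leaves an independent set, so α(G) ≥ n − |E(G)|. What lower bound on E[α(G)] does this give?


E[|E(G)|] = C(32, 2)·p = 496 · (1/352) = 31/22.
E[α(G)] ≥ n − E[|E(G)|] = 32 − 31/22 = 673/22.
Numerically: ≈ 30.591.
(This is only a lower bound; the true E[α(G)] may be larger.)

E[α(G)] ≥ 673/22 ≈ 30.591.


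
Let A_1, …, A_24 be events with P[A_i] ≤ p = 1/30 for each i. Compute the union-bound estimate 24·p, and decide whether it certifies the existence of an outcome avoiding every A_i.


Union bound: P[∪_{i=1}^{24} A_i] ≤ Σ_i P[A_i] ≤ 24·p = 24·(1/30) = 4/5.
Numerically: 4/5 ≈ 0.8000000.
Is 4/5 < 1? YES.
Since P[∪ A_i] ≤ 4/5 < 1, the complement has P[∩ A_i^c] ≥ 1 − 4/5 = 1/5 > 0, so some outcome avoids every A_i.

24·p = 4/5 ≈ 0.8000000; existence CERTIFIED by the union bound.


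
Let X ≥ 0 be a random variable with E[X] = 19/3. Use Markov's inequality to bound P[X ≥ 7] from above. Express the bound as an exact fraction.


μ = E[X] = 19/3, a = 7.
Markov: P[X ≥ 7] ≤ μ/a = (19/3)/7 = 19/21.
Numerically: ≈ 0.90476.
(Since a = 7 > μ = 6.33333, the bound 19/21 is < 1 and informative.)

P[X ≥ 7] ≤ 19/21 ≈ 0.90476.


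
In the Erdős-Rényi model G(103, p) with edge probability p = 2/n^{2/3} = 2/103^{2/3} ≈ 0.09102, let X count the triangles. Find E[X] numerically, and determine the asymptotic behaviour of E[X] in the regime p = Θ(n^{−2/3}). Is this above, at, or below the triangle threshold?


Number of potential triangles: C(103, 3) = 176851.
Each occurs with probability p³ ≈ (0.09102)³ ≈ 7.540767e-04.
By linearity: E[X] = C(103, 3)·p³ ≈ 176851 · 7.540767e-04 ≈ 133.3592.
Since α = 2/3 < 1, p = c/n^{2/3} ≫ 1/n is above the triangle threshold p ~ 1/n. Asymptotically E[X] ~ (c³/6)·n^{3(1−α)} = (2³/6)·n^{1} → ∞; triangles are abundant w.h.p.

E[X] ≈ 133.3592; in regime p = Θ(1/n^{2/3}) E[X] diverges (above the triangle threshold p ~ 1/n).


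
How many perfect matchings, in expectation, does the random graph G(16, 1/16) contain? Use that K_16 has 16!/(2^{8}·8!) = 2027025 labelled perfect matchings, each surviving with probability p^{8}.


K_16 has 16!/(2^{8}·8!) = 2027025 labelled perfect matchings.
For each such perfect matching H, let X_H = 1 if all 8 edges of H are present in G. Then P[X_H = 1] = p^{8} = (1/16)^{8} = 1/4294967296.
By linearity of expectation: E[X] = Σ_H E[X_H] = 2027025 · p^{8} = 2027025 · 1/4294967296 = 2027025/4294967296.
Numerically: E[X] ≈ 0.000472.

E[X] = 2027025 · (1/16)^{8} = 2027025/4294967296 ≈ 0.000472.


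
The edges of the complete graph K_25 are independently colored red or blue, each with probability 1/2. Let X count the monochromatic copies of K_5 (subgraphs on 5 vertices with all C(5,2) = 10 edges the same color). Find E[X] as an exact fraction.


Let X = Σ_S X_S over the C(25, 5) = 53130 subsets S of size 5, where X_S = 1 if the K_5 on S is monochromatic.
For a fixed S, the K_5 on S has C(5, 2) = 10 edges. P[all 10 edges red] = (1/2)^10, and likewise for blue, so P[monochromatic] = 2·(1/2)^10 = 2^{1 − 10} = 1/512.
Summing: E[X] = C(25, 5) · 2^{1 − 10} = 53130 · 1/512 = 26565/256.
Numerically: E[X] ≈ 103.770.

E[X] = C(25,5)·2^(1−C(5,2)) = 26565/256 ≈ 103.770.


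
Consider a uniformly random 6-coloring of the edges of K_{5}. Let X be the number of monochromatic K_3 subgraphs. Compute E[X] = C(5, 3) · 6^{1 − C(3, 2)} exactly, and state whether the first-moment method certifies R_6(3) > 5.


E[X] = C(5, 3) · 6^{1 − 3} = 10 · 6^{−2} = 10/36.
As a reduced fraction: E[X] = 5/18 ≈ 0.27778.
Is E[X] < 1? YES.
Since E[X] < 1, there exists a 6-coloring of K_{5} with no monochromatic K_3; hence R_6(3) > 5.

E[X] = 5/18 ≈ 0.27778; E[X] < 1, so R_6(3) > 5.


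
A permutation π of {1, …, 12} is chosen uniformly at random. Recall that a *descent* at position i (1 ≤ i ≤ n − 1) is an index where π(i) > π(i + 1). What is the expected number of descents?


Write X = Σ X_I over i = 1, …, 11, with X_I the indicator of one descent.
There are 11 indicators.
For each fixed i, the pair (π(i), π(i+1)) is a uniformly random ordered pair of distinct values from {1, …, 12}; by symmetry P[π(i) > π(i+1)] = 1/2.
By linearity: E[X] = 11 · (1/2) = (12 − 1) · (1/2) = 11/2 ≈ 5.5000.

E[X] = 11/2 = 5.5000.


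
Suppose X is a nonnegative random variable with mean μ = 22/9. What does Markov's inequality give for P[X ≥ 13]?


μ = E[X] = 22/9, a = 13.
Markov: P[X ≥ 13] ≤ μ/a = (22/9)/13 = 22/117.
Numerically: ≈ 0.188034.
(Since a = 13 > μ = 2.444444, the bound 22/117 is < 1 and informative.)

P[X ≥ 13] ≤ 22/117 ≈ 0.188034.


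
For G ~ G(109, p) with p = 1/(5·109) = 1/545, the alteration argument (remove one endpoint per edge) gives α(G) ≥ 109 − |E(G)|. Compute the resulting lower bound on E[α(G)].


E[|E(G)|] = C(109, 2)·p = 5886 · (1/545) = 54/5.
E[α(G)] ≥ n − E[|E(G)|] = 109 − 54/5 = 491/5.
Numerically: ≈ 98.2000.
(This is only a lower bound; the true E[α(G)] may be larger.)

E[α(G)] ≥ 491/5 ≈ 98.2000.


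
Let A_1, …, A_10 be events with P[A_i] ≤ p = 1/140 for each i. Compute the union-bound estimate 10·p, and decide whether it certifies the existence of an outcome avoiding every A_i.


Union bound: P[∪_{i=1}^{10} A_i] ≤ Σ_i P[A_i] ≤ 10·p = 10·(1/140) = 1/14.
Numerically: 1/14 ≈ 0.0714286.
Is 1/14 < 1? YES.
Since P[∪ A_i] ≤ 1/14 < 1, the complement has P[∩ A_i^c] ≥ 1 − 1/14 = 13/14 > 0, so some outcome avoids every A_i.

10·p = 1/14 ≈ 0.0714286; existence CERTIFIED by the union bound.


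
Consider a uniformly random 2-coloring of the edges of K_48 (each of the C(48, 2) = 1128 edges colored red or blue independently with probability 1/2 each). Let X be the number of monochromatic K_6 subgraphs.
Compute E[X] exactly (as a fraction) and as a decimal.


Let X = Σ_S X_S over the C(48, 6) = 12271512 subsets S of size 6, where X_S = 1 if the K_6 on S is monochromatic.
For a fixed S, the K_6 on S has C(6, 2) = 15 edges. P[all 15 edges red] = (1/2)^15, and likewise for blue, so P[monochromatic] = 2·(1/2)^15 = 2^{1 − 15} = 1/16384.
By linearity of expectation: E[X] = C(48, 6) · 2^{1 − 15} = 12271512 · 1/16384 = 1533939/2048.
Numerically: E[X] ≈ 748.99365.

E[X] = C(48,6)·2^(1−C(6,2)) = 1533939/2048 ≈ 748.99365.


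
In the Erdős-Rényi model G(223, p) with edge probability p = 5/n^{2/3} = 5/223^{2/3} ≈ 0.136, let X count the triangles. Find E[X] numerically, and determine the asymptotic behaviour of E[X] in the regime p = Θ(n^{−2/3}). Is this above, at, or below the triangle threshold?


Number of potential triangles: C(223, 3) = 1823471.
Each occurs with probability p³ ≈ (0.136)³ ≈ 2.51362e-03.
By linearity: E[X] = C(223, 3)·p³ ≈ 1823471 · 2.51362e-03 ≈ 4583.520.
Since α = 2/3 < 1, p = c/n^{2/3} ≫ 1/n is above the triangle threshold p ~ 1/n. Asymptotically E[X] ~ (c³/6)·n^{3(1−α)} = (5³/6)·n^{1} → ∞; triangles are abundant w.h.p.

E[X] ≈ 4583.520; in regime p = Θ(1/n^{2/3}) E[X] diverges (above the triangle threshold p ~ 1/n).


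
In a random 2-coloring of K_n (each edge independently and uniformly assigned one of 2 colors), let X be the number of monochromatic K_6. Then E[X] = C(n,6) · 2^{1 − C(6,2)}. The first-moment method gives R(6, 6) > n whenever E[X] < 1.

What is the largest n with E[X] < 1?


We need C(n, 6) · 2^{1 − 15} < 1, i.e. C(n, 6) < 2^{15 − 1} = 16384.
Check values of n near the boundary:
  n = 16: C(16, 6) = 8008; 8008 < 16384? YES
  n = 17: C(17, 6) = 12376; 12376 < 16384? YES
  n = 18: C(18, 6) = 18564; 18564 < 16384? NO
  n = 19: C(19, 6) = 27132; 27132 < 16384? NO
  n = 20: C(20, 6) = 38760; 38760 < 16384? NO
The largest n with C(n, 6) < 16384 is n = 17 (where E[X] = 1547/2048 ≈ 0.75537). Hence R(6, 6) > 17, i.e. R(6, 6) ≥ 18.

Largest n = 17; hence R(6, 6) > 17.


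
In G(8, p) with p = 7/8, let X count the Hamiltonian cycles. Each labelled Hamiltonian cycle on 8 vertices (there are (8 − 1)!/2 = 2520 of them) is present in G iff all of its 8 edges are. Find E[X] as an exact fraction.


K_8 has (8 − 1)!/2 = 2520 labelled Hamiltonian cycles.
For each such Hamiltonian cycle H, let X_H = 1 if all 8 edges of H are present in G. Then P[X_H = 1] = p^{8} = (7/8)^{8} = 5764801/16777216.
By linearity of expectation: E[X] = Σ_H E[X_H] = 2520 · p^{8} = 2520 · 5764801/16777216 = 1815912315/2097152.
Numerically: E[X] ≈ 865.894.

E[X] = 2520 · (7/8)^{8} = 1815912315/2097152 ≈ 865.894.


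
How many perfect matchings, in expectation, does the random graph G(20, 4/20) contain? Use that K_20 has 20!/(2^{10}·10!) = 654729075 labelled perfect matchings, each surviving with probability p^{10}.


K_20 has 20!/(2^{10}·10!) = 654729075 labelled perfect matchings.
For each such perfect matching H, let X_H = 1 if all 10 edges of H are present in G. Then P[X_H = 1] = p^{10} = (1/5)^{10} = 1/9765625.
Summing the indicators: E[X] = Σ_H E[X_H] = 654729075 · p^{10} = 654729075 · 1/9765625 = 26189163/390625.
Numerically: E[X] ≈ 67.04.

E[X] = 654729075 · (1/5)^{10} = 26189163/390625 ≈ 67.04.


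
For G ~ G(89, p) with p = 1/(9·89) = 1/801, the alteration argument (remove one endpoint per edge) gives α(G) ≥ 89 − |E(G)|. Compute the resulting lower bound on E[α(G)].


E[|E(G)|] = C(89, 2)·p = 3916 · (1/801) = 44/9.
E[α(G)] ≥ n − E[|E(G)|] = 89 − 44/9 = 757/9.
Numerically: ≈ 84.1111.
(This is only a lower bound; the true E[α(G)] may be larger.)

E[α(G)] ≥ 757/9 ≈ 84.1111.


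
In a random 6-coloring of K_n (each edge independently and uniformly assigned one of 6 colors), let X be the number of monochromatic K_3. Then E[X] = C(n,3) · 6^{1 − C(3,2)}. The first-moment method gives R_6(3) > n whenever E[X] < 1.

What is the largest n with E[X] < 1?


We need C(n, 3) · 6^{1 − 3} < 1, i.e. C(n, 3) < 6^{3 − 1} = 36.
Check values of n near the boundary:
  n = 5: C(5, 3) = 10; 10 < 36? YES
  n = 6: C(6, 3) = 20; 20 < 36? YES
  n = 7: C(7, 3) = 35; 35 < 36? YES
  n = 8: C(8, 3) = 56; 56 < 36? NO
  n = 9: C(9, 3) = 84; 84 < 36? NO
  n = 10: C(10, 3) = 120; 120 < 36? NO
The largest n with C(n, 3) < 36 is n = 7 (where E[X] = 35/36 ≈ 0.972). Hence R_6(3) > 7, i.e. R_6(3) ≥ 8.

Largest n = 7; hence R_6(3) > 7.


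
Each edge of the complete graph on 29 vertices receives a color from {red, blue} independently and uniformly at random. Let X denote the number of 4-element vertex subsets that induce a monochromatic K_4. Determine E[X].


Let X = Σ_S X_S over the C(29, 4) = 23751 subsets S of size 4, where X_S = 1 if the K_4 on S is monochromatic.
For a fixed S, the K_4 on S has C(4, 2) = 6 edges. P[all 6 edges red] = (1/2)^6, and likewise for blue, so P[monochromatic] = 2·(1/2)^6 = 2^{1 − 6} = 1/32.
By linearity: E[X] = C(29, 4) · 2^{1 − 6} = 23751 · 1/32 = 23751/32.
Numerically: E[X] ≈ 742.21875.

E[X] = C(29,4)·2^(1−C(4,2)) = 23751/32 ≈ 742.21875.


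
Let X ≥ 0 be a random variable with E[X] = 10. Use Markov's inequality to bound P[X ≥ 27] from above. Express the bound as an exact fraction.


μ = E[X] = 10, a = 27.
Markov: P[X ≥ 27] ≤ μ/a = (10)/27 = 10/27.
Numerically: ≈ 0.37037.
(Since a = 27 > μ = 10.00000, the bound 10/27 is < 1 and informative.)

P[X ≥ 27] ≤ 10/27 ≈ 0.37037.


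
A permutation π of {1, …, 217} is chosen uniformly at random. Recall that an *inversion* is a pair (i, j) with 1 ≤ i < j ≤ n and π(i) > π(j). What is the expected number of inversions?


Write X = Σ X_I over the C(217, 2) = 23436 pairs i < j, with X_I the indicator of one inversion.
There are 23436 indicators.
For each fixed pair i < j, the values π(i) and π(j) are two distinct elements of {1, …, 217} in uniformly random order; by symmetry P[π(i) > π(j)] = 1/2.
By linearity: E[X] = 23436 · (1/2) = C(217, 2) · (1/2) = 23436/2 = 11718 ≈ 11718.000.

E[X] = 11718 = 11718.000.


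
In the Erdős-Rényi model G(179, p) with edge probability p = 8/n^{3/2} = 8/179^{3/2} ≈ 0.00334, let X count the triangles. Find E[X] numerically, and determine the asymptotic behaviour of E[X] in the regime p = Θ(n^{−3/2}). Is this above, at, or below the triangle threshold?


Number of potential triangles: C(179, 3) = 939929.
Each occurs with probability p³ ≈ (0.00334)³ ≈ 3.727617e-08.
By linearity: E[X] = C(179, 3)·p³ ≈ 939929 · 3.727617e-08 ≈ 0.0350.
Since α = 3/2 > 1, p = c/n^{3/2} = o(1/n) is below the triangle threshold p ~ 1/n. Asymptotically E[X] ~ (c³/6)·n^{3(1−α)} = (8³/6)·n^{-1.5} → 0, so by Markov's inequality G has no triangles w.h.p.

E[X] ≈ 0.0350; in regime p = Θ(1/n^{3/2}) E[X] tends to 0 (below the triangle threshold p ~ 1/n).


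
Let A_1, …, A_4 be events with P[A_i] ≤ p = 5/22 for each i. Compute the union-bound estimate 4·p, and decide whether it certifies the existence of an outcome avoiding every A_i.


Union bound: P[∪_{i=1}^{4} A_i] ≤ Σ_i P[A_i] ≤ 4·p = 4·(5/22) = 10/11.
Numerically: 10/11 ≈ 0.909091.
Is 10/11 < 1? YES.
Since P[∪ A_i] ≤ 10/11 < 1, the complement has P[∩ A_i^c] ≥ 1 − 10/11 = 1/11 > 0, so some outcome avoids every A_i.

4·p = 10/11 ≈ 0.909091; existence CERTIFIED by the union bound.


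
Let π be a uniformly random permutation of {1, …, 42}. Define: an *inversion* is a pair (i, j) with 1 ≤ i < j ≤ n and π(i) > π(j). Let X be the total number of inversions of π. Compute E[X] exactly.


Write X = Σ X_I over the C(42, 2) = 861 pairs i < j, with X_I the indicator of one inversion.
There are 861 indicators.
For each fixed pair i < j, the values π(i) and π(j) are two distinct elements of {1, …, 42} in uniformly random order; by symmetry P[π(i) > π(j)] = 1/2.
By linearity: E[X] = 861 · (1/2) = C(42, 2) · (1/2) = 861/2 = 861/2 ≈ 430.500000.

E[X] = 861/2 = 430.500000.


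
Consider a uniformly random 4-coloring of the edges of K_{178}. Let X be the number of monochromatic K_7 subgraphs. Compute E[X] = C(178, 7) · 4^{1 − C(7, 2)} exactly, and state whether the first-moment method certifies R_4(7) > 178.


E[X] = C(178, 7) · 4^{1 − 21} = 996867063280 · 4^{−20} = 996867063280/1099511627776.
As a reduced fraction: E[X] = 62304191455/68719476736 ≈ 0.907.
Is E[X] < 1? YES.
Since E[X] < 1, there exists a 4-coloring of K_{178} with no monochromatic K_7; hence R_4(7) > 178.

E[X] = 62304191455/68719476736 ≈ 0.907; E[X] < 1, so R_4(7) > 178.


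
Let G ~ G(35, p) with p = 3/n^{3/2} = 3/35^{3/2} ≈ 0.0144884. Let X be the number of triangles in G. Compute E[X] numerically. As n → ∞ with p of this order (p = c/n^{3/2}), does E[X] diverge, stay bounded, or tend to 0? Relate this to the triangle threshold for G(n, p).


Number of potential triangles: C(35, 3) = 6545.
Each occurs with probability p³ ≈ (0.0144884)³ ≈ 3.04128811e-06.
By linearity: E[X] = C(35, 3)·p³ ≈ 6545 · 3.04128811e-06 ≈ 0.019905.
Since α = 3/2 > 1, p = c/n^{3/2} = o(1/n) is below the triangle threshold p ~ 1/n. Asymptotically E[X] ~ (c³/6)·n^{3(1−α)} = (3³/6)·n^{-1.5} → 0, so by Markov's inequality G has no triangles w.h.p.

E[X] ≈ 0.019905; in regime p = Θ(1/n^{3/2}) E[X] tends to 0 (below the triangle threshold p ~ 1/n).


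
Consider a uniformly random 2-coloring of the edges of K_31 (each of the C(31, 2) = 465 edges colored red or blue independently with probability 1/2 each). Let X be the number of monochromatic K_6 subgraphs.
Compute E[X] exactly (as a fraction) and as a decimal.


Let X = Σ_S X_S over the C(31, 6) = 736281 subsets S of size 6, where X_S = 1 if the K_6 on S is monochromatic.
For a fixed S, the K_6 on S has C(6, 2) = 15 edges. P[all 15 edges red] = (1/2)^15, and likewise for blue, so P[monochromatic] = 2·(1/2)^15 = 2^{1 − 15} = 1/16384.
Summing: E[X] = C(31, 6) · 2^{1 − 15} = 736281 · 1/16384 = 736281/16384.
Numerically: E[X] ≈ 44.939.

E[X] = C(31,6)·2^(1−C(6,2)) = 736281/16384 ≈ 44.939.


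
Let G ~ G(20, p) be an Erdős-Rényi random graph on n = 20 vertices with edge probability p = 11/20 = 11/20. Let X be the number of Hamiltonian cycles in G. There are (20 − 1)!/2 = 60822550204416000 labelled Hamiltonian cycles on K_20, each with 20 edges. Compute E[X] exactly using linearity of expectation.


K_20 has (20 − 1)!/2 = 60822550204416000 labelled Hamiltonian cycles.
For each such Hamiltonian cycle H, let X_H = 1 if all 20 edges of H are present in G. Then P[X_H = 1] = p^{20} = (11/20)^{20} = 672749994932560009201/104857600000000000000000000.
Summing the indicators: E[X] = Σ_H E[X_H] = 60822550204416000 · p^{20} = 60822550204416000 · 672749994932560009201/104857600000000000000000000 = 9989836509230039246035759128621/25600000000000000000.
Numerically: E[X] ≈ 3.90228e+11.

E[X] = 60822550204416000 · (11/20)^{20} = 9989836509230039246035759128621/25600000000000000000 ≈ 3.90228e+11.


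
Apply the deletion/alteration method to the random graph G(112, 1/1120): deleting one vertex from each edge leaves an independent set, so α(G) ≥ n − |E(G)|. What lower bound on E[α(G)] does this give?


E[|E(G)|] = C(112, 2)·p = 6216 · (1/1120) = 111/20.
E[α(G)] ≥ n − E[|E(G)|] = 112 − 111/20 = 2129/20.
Numerically: ≈ 106.450000.
(This is only a lower bound; the true E[α(G)] may be larger.)

E[α(G)] ≥ 2129/20 ≈ 106.450000.


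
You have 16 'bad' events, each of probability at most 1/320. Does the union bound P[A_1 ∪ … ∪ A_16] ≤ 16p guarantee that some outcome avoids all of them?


Union bound: P[∪_{i=1}^{16} A_i] ≤ Σ_i P[A_i] ≤ 16·p = 16·(1/320) = 1/20.
Numerically: 1/20 ≈ 0.0500.
Is 1/20 < 1? YES.
Since P[∪ A_i] ≤ 1/20 < 1, the complement has P[∩ A_i^c] ≥ 1 − 1/20 = 19/20 > 0, so some outcome avoids every A_i.

16·p = 1/20 ≈ 0.0500; existence CERTIFIED by the union bound.


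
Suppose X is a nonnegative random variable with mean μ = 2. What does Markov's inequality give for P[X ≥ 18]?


μ = E[X] = 2, a = 18.
Markov: P[X ≥ 18] ≤ μ/a = (2)/18 = 1/9.
Numerically: ≈ 0.111111.
(Since a = 18 > μ = 2.000000, the bound 1/9 is < 1 and informative.)

P[X ≥ 18] ≤ 1/9 ≈ 0.111111.


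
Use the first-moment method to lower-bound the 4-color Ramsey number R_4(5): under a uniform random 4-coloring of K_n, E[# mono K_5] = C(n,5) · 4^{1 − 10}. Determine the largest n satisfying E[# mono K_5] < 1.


We need C(n, 5) · 4^{1 − 10} < 1, i.e. C(n, 5) < 4^{10 − 1} = 262144.
Check values of n near the boundary:
  n = 30: C(30, 5) = 142506; 142506 < 262144? YES
  n = 31: C(31, 5) = 169911; 169911 < 262144? YES
  n = 32: C(32, 5) = 201376; 201376 < 262144? YES
  n = 33: C(33, 5) = 237336; 237336 < 262144? YES
  n = 34: C(34, 5) = 278256; 278256 < 262144? NO
The largest n with C(n, 5) < 262144 is n = 33 (where E[X] = 29667/32768 ≈ 0.9054). Hence R_4(5) > 33, i.e. R_4(5) ≥ 34.

Largest n = 33; hence R_4(5) > 33.


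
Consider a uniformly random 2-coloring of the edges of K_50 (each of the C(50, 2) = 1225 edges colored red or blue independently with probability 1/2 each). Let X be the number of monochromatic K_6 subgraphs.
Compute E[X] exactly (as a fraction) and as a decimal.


Let X = Σ_S X_S over the C(50, 6) = 15890700 subsets S of size 6, where X_S = 1 if the K_6 on S is monochromatic.
For a fixed S, the K_6 on S has C(6, 2) = 15 edges. P[all 15 edges red] = (1/2)^15, and likewise for blue, so P[monochromatic] = 2·(1/2)^15 = 2^{1 − 15} = 1/16384.
By linearity: E[X] = C(50, 6) · 2^{1 − 15} = 15890700 · 1/16384 = 3972675/4096.
Numerically: E[X] ≈ 969.891357.

E[X] = C(50,6)·2^(1−C(6,2)) = 3972675/4096 ≈ 969.891357.


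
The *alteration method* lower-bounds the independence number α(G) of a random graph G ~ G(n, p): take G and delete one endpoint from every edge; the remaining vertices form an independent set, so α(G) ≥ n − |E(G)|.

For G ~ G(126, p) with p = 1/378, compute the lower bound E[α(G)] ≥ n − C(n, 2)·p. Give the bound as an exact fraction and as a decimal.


E[|E(G)|] = C(126, 2)·p = 7875 · (1/378) = 125/6.
E[α(G)] ≥ n − E[|E(G)|] = 126 − 125/6 = 631/6.
Numerically: ≈ 105.166667.
(This is only a lower bound; the true E[α(G)] may be larger.)

E[α(G)] ≥ 631/6 ≈ 105.166667.


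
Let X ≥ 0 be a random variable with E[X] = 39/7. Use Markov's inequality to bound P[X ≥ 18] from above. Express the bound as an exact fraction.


μ = E[X] = 39/7, a = 18.
Markov: P[X ≥ 18] ≤ μ/a = (39/7)/18 = 13/42.
Numerically: ≈ 0.30952.
(Since a = 18 > μ = 5.57143, the bound 13/42 is < 1 and informative.)

P[X ≥ 18] ≤ 13/42 ≈ 0.30952.


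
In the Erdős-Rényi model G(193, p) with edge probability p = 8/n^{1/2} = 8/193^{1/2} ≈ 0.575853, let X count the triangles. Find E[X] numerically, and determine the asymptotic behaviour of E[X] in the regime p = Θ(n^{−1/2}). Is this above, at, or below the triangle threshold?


Number of potential triangles: C(193, 3) = 1179616.
Each occurs with probability p³ ≈ (0.575853)³ ≈ 1.90956303e-01.
By linearity: E[X] = C(193, 3)·p³ ≈ 1179616 · 1.90956303e-01 ≈ 225255.110071.
Since α = 1/2 < 1, p = c/n^{1/2} ≫ 1/n is above the triangle threshold p ~ 1/n. Asymptotically E[X] ~ (c³/6)·n^{3(1−α)} = (8³/6)·n^{1.5} → ∞; triangles are abundant w.h.p.

E[X] ≈ 225255.110071; in regime p = Θ(1/n^{1/2}) E[X] diverges (above the triangle threshold p ~ 1/n).


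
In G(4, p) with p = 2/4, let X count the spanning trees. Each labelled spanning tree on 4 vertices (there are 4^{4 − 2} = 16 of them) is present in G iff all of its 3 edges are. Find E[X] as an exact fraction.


K_4 has 4^{4 − 2} = 16 labelled spanning trees.
For each such spanning tree H, let X_H = 1 if all 3 edges of H are present in G. Then P[X_H = 1] = p^{3} = (1/2)^{3} = 1/8.
Summing the indicators: E[X] = Σ_H E[X_H] = 16 · p^{3} = 16 · 1/8 = 2.
Numerically: E[X] ≈ 2.

E[X] = 16 · (1/2)^{3} = 2 ≈ 2.


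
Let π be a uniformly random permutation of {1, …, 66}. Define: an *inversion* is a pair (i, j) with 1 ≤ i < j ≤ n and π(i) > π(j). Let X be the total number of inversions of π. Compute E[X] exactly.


Write X = Σ X_I over the C(66, 2) = 2145 pairs i < j, with X_I the indicator of one inversion.
There are 2145 indicators.
For each fixed pair i < j, the values π(i) and π(j) are two distinct elements of {1, …, 66} in uniformly random order; by symmetry P[π(i) > π(j)] = 1/2.
By linearity: E[X] = 2145 · (1/2) = C(66, 2) · (1/2) = 2145/2 = 2145/2 ≈ 1072.5000.

E[X] = 2145/2 = 1072.5000.


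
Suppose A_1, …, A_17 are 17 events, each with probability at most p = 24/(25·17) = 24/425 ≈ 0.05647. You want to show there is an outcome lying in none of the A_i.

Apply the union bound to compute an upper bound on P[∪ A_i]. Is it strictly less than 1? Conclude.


Union bound: P[∪_{i=1}^{17} A_i] ≤ Σ_i P[A_i] ≤ 17·p = 17·(24/425) = 24/25.
Numerically: 24/25 ≈ 0.96000.
Is 24/25 < 1? YES.
Since P[∪ A_i] ≤ 24/25 < 1, the complement has P[∩ A_i^c] ≥ 1 − 24/25 = 1/25 > 0, so some outcome avoids every A_i.

17·p = 24/25 ≈ 0.96000; existence CERTIFIED by the union bound.


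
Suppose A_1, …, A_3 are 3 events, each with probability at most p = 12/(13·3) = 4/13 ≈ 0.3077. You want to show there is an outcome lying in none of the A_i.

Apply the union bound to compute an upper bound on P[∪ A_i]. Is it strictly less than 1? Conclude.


Union bound: P[∪_{i=1}^{3} A_i] ≤ Σ_i P[A_i] ≤ 3·p = 3·(4/13) = 12/13.
Numerically: 12/13 ≈ 0.9231.
Is 12/13 < 1? YES.
Since P[∪ A_i] ≤ 12/13 < 1, the complement has P[∩ A_i^c] ≥ 1 − 12/13 = 1/13 > 0, so some outcome avoids every A_i.

3·p = 12/13 ≈ 0.9231; existence CERTIFIED by the union bound.


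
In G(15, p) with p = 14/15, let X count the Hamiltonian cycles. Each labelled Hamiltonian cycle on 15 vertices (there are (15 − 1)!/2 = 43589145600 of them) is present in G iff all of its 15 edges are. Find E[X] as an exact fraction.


K_15 has (15 − 1)!/2 = 43589145600 labelled Hamiltonian cycles.
For each such Hamiltonian cycle H, let X_H = 1 if all 15 edges of H are present in G. Then P[X_H = 1] = p^{15} = (14/15)^{15} = 155568095557812224/437893890380859375.
By linearity of expectation: E[X] = Σ_H E[X_H] = 43589145600 · p^{15} = 43589145600 · 155568095557812224/437893890380859375 = 1116227221067356419653632/72081298828125.
Numerically: E[X] ≈ 1.549e+10.

E[X] = 43589145600 · (14/15)^{15} = 1116227221067356419653632/72081298828125 ≈ 1.549e+10.


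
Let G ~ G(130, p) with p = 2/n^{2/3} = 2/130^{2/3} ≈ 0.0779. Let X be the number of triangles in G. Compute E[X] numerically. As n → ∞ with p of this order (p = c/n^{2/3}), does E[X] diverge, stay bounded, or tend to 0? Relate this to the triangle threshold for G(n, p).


Number of potential triangles: C(130, 3) = 357760.
Each occurs with probability p³ ≈ (0.0779)³ ≈ 4.73373e-04.
By linearity: E[X] = C(130, 3)·p³ ≈ 357760 · 4.73373e-04 ≈ 169.354.
Since α = 2/3 < 1, p = c/n^{2/3} ≫ 1/n is above the triangle threshold p ~ 1/n. Asymptotically E[X] ~ (c³/6)·n^{3(1−α)} = (2³/6)·n^{1} → ∞; triangles are abundant w.h.p.

E[X] ≈ 169.354; in regime p = Θ(1/n^{2/3}) E[X] diverges (above the triangle threshold p ~ 1/n).


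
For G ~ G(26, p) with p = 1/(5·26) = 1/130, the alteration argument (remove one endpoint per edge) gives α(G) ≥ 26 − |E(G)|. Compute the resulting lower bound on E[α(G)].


E[|E(G)|] = C(26, 2)·p = 325 · (1/130) = 5/2.
E[α(G)] ≥ n − E[|E(G)|] = 26 − 5/2 = 47/2.
Numerically: ≈ 23.50000.
(This is only a lower bound; the true E[α(G)] may be larger.)

E[α(G)] ≥ 47/2 ≈ 23.50000.


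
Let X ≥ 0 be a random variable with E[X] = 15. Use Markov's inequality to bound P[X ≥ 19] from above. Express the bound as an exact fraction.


μ = E[X] = 15, a = 19.
Markov: P[X ≥ 19] ≤ μ/a = (15)/19 = 15/19.
Numerically: ≈ 0.789.
(Since a = 19 > μ = 15.000, the bound 15/19 is < 1 and informative.)

P[X ≥ 19] ≤ 15/19 ≈ 0.789.


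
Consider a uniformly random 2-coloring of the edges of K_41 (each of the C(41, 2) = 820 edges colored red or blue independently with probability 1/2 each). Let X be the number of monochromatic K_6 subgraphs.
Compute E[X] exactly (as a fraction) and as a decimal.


Let X = Σ_S X_S over the C(41, 6) = 4496388 subsets S of size 6, where X_S = 1 if the K_6 on S is monochromatic.
For a fixed S, the K_6 on S has C(6, 2) = 15 edges. P[all 15 edges red] = (1/2)^15, and likewise for blue, so P[monochromatic] = 2·(1/2)^15 = 2^{1 − 15} = 1/16384.
By linearity of expectation: E[X] = C(41, 6) · 2^{1 − 15} = 4496388 · 1/16384 = 1124097/4096.
Numerically: E[X] ≈ 274.43774.

E[X] = C(41,6)·2^(1−C(6,2)) = 1124097/4096 ≈ 274.43774.


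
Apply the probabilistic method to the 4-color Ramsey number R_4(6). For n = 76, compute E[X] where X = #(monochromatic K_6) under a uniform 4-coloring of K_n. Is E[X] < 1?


E[X] = C(76, 6) · 4^{1 − 15} = 218618940 · 4^{−14} = 218618940/268435456.
As a reduced fraction: E[X] = 54654735/67108864 ≈ 0.8144.
Is E[X] < 1? YES.
Since E[X] < 1, there exists a 4-coloring of K_{76} with no monochromatic K_6; hence R_4(6) > 76.

E[X] = 54654735/67108864 ≈ 0.8144; E[X] < 1, so R_4(6) > 76.


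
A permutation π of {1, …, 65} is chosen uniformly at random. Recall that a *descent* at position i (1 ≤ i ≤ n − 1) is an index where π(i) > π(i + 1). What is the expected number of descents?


Write X = Σ X_I over i = 1, …, 64, with X_I the indicator of one descent.
There are 64 indicators.
For each fixed i, the pair (π(i), π(i+1)) is a uniformly random ordered pair of distinct values from {1, …, 65}; by symmetry P[π(i) > π(i+1)] = 1/2.
By linearity: E[X] = 64 · (1/2) = (65 − 1) · (1/2) = 32 ≈ 32.0000.

E[X] = 32 = 32.0000.


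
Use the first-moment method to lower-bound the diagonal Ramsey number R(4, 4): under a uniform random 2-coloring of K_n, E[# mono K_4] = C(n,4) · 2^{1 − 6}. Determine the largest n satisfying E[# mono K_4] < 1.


We need C(n, 4) · 2^{1 − 6} < 1, i.e. C(n, 4) < 2^{6 − 1} = 32.
Check values of n near the boundary:
  n = 4: C(4, 4) = 1; 1 < 32? YES
  n = 5: C(5, 4) = 5; 5 < 32? YES
  n = 6: C(6, 4) = 15; 15 < 32? YES
  n = 7: C(7, 4) = 35; 35 < 32? NO
  n = 8: C(8, 4) = 70; 70 < 32? NO
The largest n with C(n, 4) < 32 is n = 6 (where E[X] = 15/32 ≈ 0.468750). Hence R(4, 4) > 6, i.e. R(4, 4) ≥ 7.

Largest n = 6; hence R(4, 4) > 6.


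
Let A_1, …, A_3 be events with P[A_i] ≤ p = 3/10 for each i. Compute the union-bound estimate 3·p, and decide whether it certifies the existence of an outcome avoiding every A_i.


Union bound: P[∪_{i=1}^{3} A_i] ≤ Σ_i P[A_i] ≤ 3·p = 3·(3/10) = 9/10.
Numerically: 9/10 ≈ 0.900000.
Is 9/10 < 1? YES.
Since P[∪ A_i] ≤ 9/10 < 1, the complement has P[∩ A_i^c] ≥ 1 − 9/10 = 1/10 > 0, so some outcome avoids every A_i.

3·p = 9/10 ≈ 0.900000; existence CERTIFIED by the union bound.


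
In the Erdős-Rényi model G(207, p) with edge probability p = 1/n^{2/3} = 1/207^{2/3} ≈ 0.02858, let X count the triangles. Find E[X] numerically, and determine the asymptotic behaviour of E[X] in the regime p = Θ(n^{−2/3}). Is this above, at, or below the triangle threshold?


Number of potential triangles: C(207, 3) = 1456935.
Each occurs with probability p³ ≈ (0.02858)³ ≈ 2.333777e-05.
By linearity: E[X] = C(207, 3)·p³ ≈ 1456935 · 2.333777e-05 ≈ 34.0016.
Since α = 2/3 < 1, p = c/n^{2/3} ≫ 1/n is above the triangle threshold p ~ 1/n. Asymptotically E[X] ~ (c³/6)·n^{3(1−α)} = (1³/6)·n^{1} → ∞; triangles are abundant w.h.p.

E[X] ≈ 34.0016; in regime p = Θ(1/n^{2/3}) E[X] diverges (above the triangle threshold p ~ 1/n).


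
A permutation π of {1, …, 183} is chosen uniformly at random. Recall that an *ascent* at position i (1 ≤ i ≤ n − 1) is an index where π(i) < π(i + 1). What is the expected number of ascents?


Write X = Σ X_I over i = 1, …, 182, with X_I the indicator of one ascent.
There are 182 indicators.
For each fixed i, the pair (π(i), π(i+1)) is a uniformly random ordered pair of distinct values from {1, …, 183}; by symmetry P[π(i) < π(i+1)] = 1/2.
By linearity: E[X] = 182 · (1/2) = (183 − 1) · (1/2) = 91 ≈ 91.000.

E[X] = 91 = 91.000.


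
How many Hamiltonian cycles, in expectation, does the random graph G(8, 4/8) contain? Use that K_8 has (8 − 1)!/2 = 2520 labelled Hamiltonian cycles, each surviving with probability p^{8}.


K_8 has (8 − 1)!/2 = 2520 labelled Hamiltonian cycles.
For each such Hamiltonian cycle H, let X_H = 1 if all 8 edges of H are present in G. Then P[X_H = 1] = p^{8} = (1/2)^{8} = 1/256.
By linearity of expectation: E[X] = Σ_H E[X_H] = 2520 · p^{8} = 2520 · 1/256 = 315/32.
Numerically: E[X] ≈ 9.8438.

E[X] = 2520 · (1/2)^{8} = 315/32 ≈ 9.8438.


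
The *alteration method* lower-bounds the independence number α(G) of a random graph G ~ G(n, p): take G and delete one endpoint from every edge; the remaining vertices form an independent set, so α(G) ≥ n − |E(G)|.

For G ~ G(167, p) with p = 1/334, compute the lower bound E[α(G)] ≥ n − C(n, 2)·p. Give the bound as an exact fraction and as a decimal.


E[|E(G)|] = C(167, 2)·p = 13861 · (1/334) = 83/2.
E[α(G)] ≥ n − E[|E(G)|] = 167 − 83/2 = 251/2.
Numerically: ≈ 125.5000.
(This is only a lower bound; the true E[α(G)] may be larger.)

E[α(G)] ≥ 251/2 ≈ 125.5000.


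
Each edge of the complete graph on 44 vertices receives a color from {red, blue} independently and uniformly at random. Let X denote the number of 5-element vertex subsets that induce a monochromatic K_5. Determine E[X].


Let X = Σ_S X_S over the C(44, 5) = 1086008 subsets S of size 5, where X_S = 1 if the K_5 on S is monochromatic.
For a fixed S, the K_5 on S has C(5, 2) = 10 edges. P[all 10 edges red] = (1/2)^10, and likewise for blue, so P[monochromatic] = 2·(1/2)^10 = 2^{1 − 10} = 1/512.
Summing: E[X] = C(44, 5) · 2^{1 − 10} = 1086008 · 1/512 = 135751/64.
Numerically: E[X] ≈ 2121.109375.

E[X] = C(44,5)·2^(1−C(5,2)) = 135751/64 ≈ 2121.109375.


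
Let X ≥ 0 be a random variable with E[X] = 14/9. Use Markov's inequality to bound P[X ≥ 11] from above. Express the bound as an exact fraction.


μ = E[X] = 14/9, a = 11.
Markov: P[X ≥ 11] ≤ μ/a = (14/9)/11 = 14/99.
Numerically: ≈ 0.14141.
(Since a = 11 > μ = 1.55556, the bound 14/99 is < 1 and informative.)

P[X ≥ 11] ≤ 14/99 ≈ 0.14141.


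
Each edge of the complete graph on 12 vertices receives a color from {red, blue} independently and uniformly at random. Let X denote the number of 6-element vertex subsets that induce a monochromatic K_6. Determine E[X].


Let X = Σ_S X_S over the C(12, 6) = 924 subsets S of size 6, where X_S = 1 if the K_6 on S is monochromatic.
For a fixed S, the K_6 on S has C(6, 2) = 15 edges. P[all 15 edges red] = (1/2)^15, and likewise for blue, so P[monochromatic] = 2·(1/2)^15 = 2^{1 − 15} = 1/16384.
By linearity of expectation: E[X] = C(12, 6) · 2^{1 − 15} = 924 · 1/16384 = 231/4096.
Numerically: E[X] ≈ 0.056.

E[X] = C(12,6)·2^(1−C(6,2)) = 231/4096 ≈ 0.056.


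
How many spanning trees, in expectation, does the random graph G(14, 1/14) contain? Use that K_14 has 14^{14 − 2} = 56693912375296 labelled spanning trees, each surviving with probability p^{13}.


K_14 has 14^{14 − 2} = 56693912375296 labelled spanning trees.
For each such spanning tree H, let X_H = 1 if all 13 edges of H are present in G. Then P[X_H = 1] = p^{13} = (1/14)^{13} = 1/793714773254144.
By linearity of expectation: E[X] = Σ_H E[X_H] = 56693912375296 · p^{13} = 56693912375296 · 1/793714773254144 = 1/14.
Numerically: E[X] ≈ 0.071429.

E[X] = 56693912375296 · (1/14)^{13} = 1/14 ≈ 0.071429.


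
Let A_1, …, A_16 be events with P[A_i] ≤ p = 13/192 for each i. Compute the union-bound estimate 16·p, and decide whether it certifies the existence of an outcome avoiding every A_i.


Union bound: P[∪_{i=1}^{16} A_i] ≤ Σ_i P[A_i] ≤ 16·p = 16·(13/192) = 13/12.
Numerically: 13/12 ≈ 1.083333.
Is 13/12 < 1? NO.
Since the bound 13/12 is ≥ 1, the union bound is uninformative here; it does NOT by itself certify existence.

16·p = 13/12 ≈ 1.083333; existence NOT certified by the union bound.


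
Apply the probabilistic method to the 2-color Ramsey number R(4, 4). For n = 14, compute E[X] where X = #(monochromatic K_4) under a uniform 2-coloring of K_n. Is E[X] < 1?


E[X] = C(14, 4) · 2^{1 − 6} = 1001 · 2^{−5} = 1001/32.
As a reduced fraction: E[X] = 1001/32 ≈ 31.28125.
Is E[X] < 1? NO.
Since E[X] ≥ 1, the first-moment bound is inconclusive at n = 14; it does NOT by itself certify R(4, 4) > 14.

E[X] = 1001/32 ≈ 31.28125; E[X] ≥ 1; first-moment method inconclusive here.


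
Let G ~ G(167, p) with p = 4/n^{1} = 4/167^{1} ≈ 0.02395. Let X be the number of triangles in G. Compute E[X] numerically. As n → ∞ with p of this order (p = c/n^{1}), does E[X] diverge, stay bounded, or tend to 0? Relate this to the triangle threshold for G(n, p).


Number of potential triangles: C(167, 3) = 762355.
Each occurs with probability p³ ≈ (0.02395)³ ≈ 1.374139e-05.
By linearity: E[X] = C(167, 3)·p³ ≈ 762355 · 1.374139e-05 ≈ 10.4758.
Here α = 1, so p = 4/n is exactly at the triangle threshold p ~ 1/n. Asymptotically E[X] → c³/6 = 4³/6 = 32/3 ≈ 10.6667, a bounded constant. In this regime the triangle count is asymptotically Poisson(c³/6).

E[X] ≈ 10.4758; in regime p = Θ(1/n^{1}) E[X] stays bounded (at the triangle threshold p ~ 1/n).
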